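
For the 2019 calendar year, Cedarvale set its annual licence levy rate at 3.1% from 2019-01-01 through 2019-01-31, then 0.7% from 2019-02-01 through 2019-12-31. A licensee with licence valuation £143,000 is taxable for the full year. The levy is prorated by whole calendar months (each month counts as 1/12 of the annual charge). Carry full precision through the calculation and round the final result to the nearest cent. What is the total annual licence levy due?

£1,287.00

2019-01-01 to 2019-01-31: 1 month at 3.1% → £143,000 × 3.1% × 1/12 = £369.4167
2019-02-01 to 2019-12-31: 11 months at 0.7% → £143,000 × 0.7% × 11/12 = £917.5833
Total = £1,287.0000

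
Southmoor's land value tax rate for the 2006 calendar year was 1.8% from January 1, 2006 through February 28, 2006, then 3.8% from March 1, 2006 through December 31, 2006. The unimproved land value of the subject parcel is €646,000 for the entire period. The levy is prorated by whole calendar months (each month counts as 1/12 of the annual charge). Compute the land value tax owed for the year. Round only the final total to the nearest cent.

€22,394.67

January 1 – February 28, 2006: 2 months at 1.8% → €646,000 × 1.8% × 2/12 = €1,938.0000
March 1 – December 31, 2006: 10 months at 3.8% → €646,000 × 3.8% × 10/12 = €20,456.6667
Total = €22,394.6667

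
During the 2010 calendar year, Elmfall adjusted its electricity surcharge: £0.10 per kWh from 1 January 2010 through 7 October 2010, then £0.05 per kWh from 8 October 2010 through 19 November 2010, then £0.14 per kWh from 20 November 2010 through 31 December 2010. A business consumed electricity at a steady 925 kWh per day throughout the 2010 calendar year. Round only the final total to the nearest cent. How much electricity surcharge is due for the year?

£33,327.75

1 January – 7 October 2010: 280 days × 925 kWh/day = 259,000 kWh at £0.10/kWh → £25,900.00
8 October – 19 November 2010: 43 days × 925 kWh/day = 39,775 kWh at £0.05/kWh → £1,988.75
20 November – 31 December 2010: 42 days × 925 kWh/day = 38,850 kWh at £0.14/kWh → £5,439.00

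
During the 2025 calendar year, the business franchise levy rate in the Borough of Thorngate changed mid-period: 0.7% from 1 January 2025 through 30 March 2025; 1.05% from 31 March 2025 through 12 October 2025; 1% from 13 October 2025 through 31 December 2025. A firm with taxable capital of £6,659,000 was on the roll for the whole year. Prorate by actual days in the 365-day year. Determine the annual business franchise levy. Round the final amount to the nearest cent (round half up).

£63,506.79

1 January – 30 March 2025: 89 days at 0.7% → £6,659,000 × 0.7% × 89/365 = £11,365.9096
31 March – 12 October 2025: 196 days at 1.05% → £6,659,000 × 1.05% × 196/365 = £37,545.8137
13 October – 31 December 2025: 80 days at 1% → £6,659,000 × 1% × 80/365 = £14,595.0685
Total = £63,506.7918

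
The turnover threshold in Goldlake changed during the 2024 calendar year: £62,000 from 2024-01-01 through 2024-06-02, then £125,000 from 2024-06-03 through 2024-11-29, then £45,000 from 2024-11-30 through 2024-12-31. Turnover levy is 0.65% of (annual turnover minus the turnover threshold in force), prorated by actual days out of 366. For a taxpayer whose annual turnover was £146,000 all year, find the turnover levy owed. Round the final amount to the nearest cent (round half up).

£354.27

2024-01-01 to 2024-06-02: 154 days, exemption £62,000 → (£146,000 − £62,000) × 0.65% × 154/366 = £229.7377
2024-06-03 to 2024-11-29: 180 days, exemption £125,000 → (£146,000 − £125,000) × 0.65% × 180/366 = £67.1311
2024-11-30 to 2024-12-31: 32 days, exemption £45,000 → (£146,000 − £45,000) × 0.65% × 32/366 = £57.3989
Total = £354.2678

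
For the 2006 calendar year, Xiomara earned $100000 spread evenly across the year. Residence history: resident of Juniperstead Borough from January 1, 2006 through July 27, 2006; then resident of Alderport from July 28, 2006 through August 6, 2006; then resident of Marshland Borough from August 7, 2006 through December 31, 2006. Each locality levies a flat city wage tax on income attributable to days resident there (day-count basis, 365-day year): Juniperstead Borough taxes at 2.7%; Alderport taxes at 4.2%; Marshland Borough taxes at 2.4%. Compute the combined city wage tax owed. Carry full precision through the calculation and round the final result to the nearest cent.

Juniperstead Borough, January 1 – July 27, 2006: 208 days → $100000 × 2.7% × 208/365 = $1538.6301
Alderport, July 28 – August 6, 2006: 10 days → $100000 × 4.2% × 10/365 = $115.0685
Marshland Borough, August 7 – December 31, 2006: 147 days → $100000 × 2.4% × 147/365 = $966.5753
Total = $2620.2740

$2620.27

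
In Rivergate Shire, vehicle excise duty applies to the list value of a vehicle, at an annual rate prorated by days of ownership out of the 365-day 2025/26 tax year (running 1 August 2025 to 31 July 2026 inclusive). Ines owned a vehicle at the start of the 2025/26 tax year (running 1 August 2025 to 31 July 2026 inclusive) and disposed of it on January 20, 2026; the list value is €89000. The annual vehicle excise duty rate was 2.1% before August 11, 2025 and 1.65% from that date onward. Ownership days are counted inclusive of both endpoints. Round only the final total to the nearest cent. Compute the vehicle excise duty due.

August 1 – August 10, 2025: 10 days at 2.1% → €89000 × 2.1% × 10/365 = €51.2055
August 11, 2025 – January 20, 2026: 163 days at 1.65% → €89000 × 1.65% × 163/365 = €655.7959
Total = €707.0014

€707.00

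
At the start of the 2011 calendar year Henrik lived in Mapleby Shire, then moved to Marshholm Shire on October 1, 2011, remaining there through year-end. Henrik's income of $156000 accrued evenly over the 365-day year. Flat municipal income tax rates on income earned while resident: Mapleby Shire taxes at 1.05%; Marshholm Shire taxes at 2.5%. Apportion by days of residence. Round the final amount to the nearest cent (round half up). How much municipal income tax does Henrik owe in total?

Mapleby Shire, January 1 – September 30, 2011: 273 days → $156000 × 1.05% × 273/365 = $1225.1342
Marshholm Shire, October 1 – December 31, 2011: 92 days → $156000 × 2.5% × 92/365 = $983.0137
Total = $2208.1479

$2208.15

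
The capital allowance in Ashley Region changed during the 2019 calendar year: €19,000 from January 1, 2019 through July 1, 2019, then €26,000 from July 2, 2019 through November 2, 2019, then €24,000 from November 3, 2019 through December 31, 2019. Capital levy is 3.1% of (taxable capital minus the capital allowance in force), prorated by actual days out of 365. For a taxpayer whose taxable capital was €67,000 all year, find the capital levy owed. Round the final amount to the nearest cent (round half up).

January 1 – July 1, 2019: 182 days, exemption €19,000 → (€67,000 − €19,000) × 3.1% × 182/365 = €741.9616
July 2 – November 2, 2019: 124 days, exemption €26,000 → (€67,000 − €26,000) × 3.1% × 124/365 = €431.7918
November 3 – December 31, 2019: 59 days, exemption €24,000 → (€67,000 − €24,000) × 3.1% × 59/365 = €215.4712
Total = €1,389.2247

€1,389.22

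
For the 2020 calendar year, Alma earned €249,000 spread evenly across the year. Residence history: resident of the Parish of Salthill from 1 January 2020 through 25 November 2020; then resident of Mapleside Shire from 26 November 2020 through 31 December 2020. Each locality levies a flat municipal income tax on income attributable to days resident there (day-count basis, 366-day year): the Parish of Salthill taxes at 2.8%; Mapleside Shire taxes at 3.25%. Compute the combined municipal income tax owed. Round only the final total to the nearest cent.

€7,082.21

The Parish of Salthill, 1 January – 25 November 2020: 330 days → €249,000 × 2.8% × 330/366 = €6,286.2295
Mapleside Shire, 26 November – 31 December 2020: 36 days → €249,000 × 3.25% × 36/366 = €795.9836
Total = €7,082.2131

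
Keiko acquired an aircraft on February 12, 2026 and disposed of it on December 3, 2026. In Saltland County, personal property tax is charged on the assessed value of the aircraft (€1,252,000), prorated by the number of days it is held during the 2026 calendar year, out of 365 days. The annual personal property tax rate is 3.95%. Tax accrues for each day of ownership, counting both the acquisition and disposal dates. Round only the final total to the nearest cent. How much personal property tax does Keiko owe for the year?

Days held (February 12 – December 3, 2026): 295 out of 365
Tax = €1,252,000 × 3.95% × 295/365 = €39,969.6712

€39,969.67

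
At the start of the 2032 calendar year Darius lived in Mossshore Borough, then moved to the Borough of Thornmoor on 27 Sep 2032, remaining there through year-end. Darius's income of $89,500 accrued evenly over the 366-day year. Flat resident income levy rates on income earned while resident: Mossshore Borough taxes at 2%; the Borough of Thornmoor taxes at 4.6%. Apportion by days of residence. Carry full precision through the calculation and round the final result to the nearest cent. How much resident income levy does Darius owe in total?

$2,400.36

Mossshore Borough, 1 Jan – 26 Sep 2032: 270 days → $89,500 × 2% × 270/366 = $1,320.4918
The Borough of Thornmoor, 27 Sep – 31 Dec 2032: 96 days → $89,500 × 4.6% × 96/366 = $1,079.8689
Total = $2,400.3607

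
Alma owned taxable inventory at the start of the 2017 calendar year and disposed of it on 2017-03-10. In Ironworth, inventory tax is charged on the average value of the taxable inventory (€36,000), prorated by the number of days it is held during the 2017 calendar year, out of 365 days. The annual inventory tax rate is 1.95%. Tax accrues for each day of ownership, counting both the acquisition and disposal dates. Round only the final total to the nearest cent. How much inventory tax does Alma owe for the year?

€132.71

Days held (2017-01-01 to 2017-03-10): 69 out of 365
Tax = €36,000 × 1.95% × 69/365 = €132.7068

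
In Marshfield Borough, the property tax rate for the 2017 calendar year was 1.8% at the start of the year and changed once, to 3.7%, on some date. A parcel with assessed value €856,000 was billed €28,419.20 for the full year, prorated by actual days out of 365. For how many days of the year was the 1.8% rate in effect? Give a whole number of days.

Let d = days at the first rate; then 365 − d days at the second rate.
€856,000 × [1.8%·d + 3.7%·(365−d)] / 365 = €28,419.20
Solving gives d = 73, so the new rate took effect on March 15, 2017.

73 days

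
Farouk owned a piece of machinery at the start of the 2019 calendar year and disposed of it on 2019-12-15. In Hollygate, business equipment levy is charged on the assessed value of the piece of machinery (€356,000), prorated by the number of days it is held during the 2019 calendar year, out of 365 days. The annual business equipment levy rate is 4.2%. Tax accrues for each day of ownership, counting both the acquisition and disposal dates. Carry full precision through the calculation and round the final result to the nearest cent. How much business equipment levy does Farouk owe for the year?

€14,296.57

Days held (2019-01-01 to 2019-12-15): 349 out of 365
Tax = €356,000 × 4.2% × 349/365 = €14,296.5699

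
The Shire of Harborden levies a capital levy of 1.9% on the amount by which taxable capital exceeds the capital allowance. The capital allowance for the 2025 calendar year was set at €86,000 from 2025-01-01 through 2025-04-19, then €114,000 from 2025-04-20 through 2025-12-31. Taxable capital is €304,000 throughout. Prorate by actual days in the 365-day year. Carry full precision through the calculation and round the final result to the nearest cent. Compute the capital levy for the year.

€3,768.87

2025-01-01 to 2025-04-19: 109 days, exemption €86,000 → (€304,000 − €86,000) × 1.9% × 109/365 = €1,236.9260
2025-04-20 to 2025-12-31: 256 days, exemption €114,000 → (€304,000 − €114,000) × 1.9% × 256/365 = €2,531.9452
Total = €3,768.8712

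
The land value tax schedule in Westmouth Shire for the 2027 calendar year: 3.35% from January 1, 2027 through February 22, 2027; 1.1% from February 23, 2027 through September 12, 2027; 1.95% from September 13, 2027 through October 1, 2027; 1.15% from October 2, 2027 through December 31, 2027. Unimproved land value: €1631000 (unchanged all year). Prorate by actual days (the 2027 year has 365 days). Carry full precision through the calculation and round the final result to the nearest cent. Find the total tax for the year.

€24194.66

January 1 – February 22, 2027: 53 days at 3.35% → €1631000 × 3.35% × 53/365 = €7933.8096
February 23 – September 12, 2027: 202 days at 1.1% → €1631000 × 1.1% × 202/365 = €9928.9918
September 13 – October 1, 2027: 19 days at 1.95% → €1631000 × 1.95% × 19/365 = €1655.5767
October 2 – December 31, 2027: 91 days at 1.15% → €1631000 × 1.15% × 91/365 = €4676.2781
Total = €24194.6562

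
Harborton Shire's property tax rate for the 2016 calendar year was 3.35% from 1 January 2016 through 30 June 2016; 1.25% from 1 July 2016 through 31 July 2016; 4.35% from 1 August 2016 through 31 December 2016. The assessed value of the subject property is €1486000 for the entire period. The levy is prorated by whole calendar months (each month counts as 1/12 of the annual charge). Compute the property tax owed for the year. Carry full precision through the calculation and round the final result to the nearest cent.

1 January – 30 June 2016: 6 months at 3.35% → €1486000 × 3.35% × 6/12 = €24890.5000
1 July – 31 July 2016: 1 month at 1.25% → €1486000 × 1.25% × 1/12 = €1547.9167
1 August – 31 December 2016: 5 months at 4.35% → €1486000 × 4.35% × 5/12 = €26933.7500
Total = €53372.1667

€53372.17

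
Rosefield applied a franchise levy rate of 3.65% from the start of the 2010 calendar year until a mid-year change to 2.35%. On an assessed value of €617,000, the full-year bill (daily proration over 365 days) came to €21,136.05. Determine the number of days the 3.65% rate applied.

302 days

Let d = days at the first rate; then 365 − d days at the second rate.
€617,000 × [3.65%·d + 2.35%·(365−d)] / 365 = €21,136.05
Solving gives d = 302, so the new rate took effect on October 30, 2010.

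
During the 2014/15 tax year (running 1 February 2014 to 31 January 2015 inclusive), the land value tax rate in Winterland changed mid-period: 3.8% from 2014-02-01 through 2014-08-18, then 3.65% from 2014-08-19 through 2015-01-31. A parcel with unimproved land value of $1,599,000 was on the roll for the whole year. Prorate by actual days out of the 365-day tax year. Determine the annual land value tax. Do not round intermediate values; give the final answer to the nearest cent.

$59,671.18

2014-02-01 to 2014-08-18: 199 days at 3.8% → $1,599,000 × 3.8% × 199/365 = $33,127.7753
2014-08-19 to 2015-01-31: 166 days at 3.65% → $1,599,000 × 3.65% × 166/365 = $26,543.4000
Total = $59,671.1753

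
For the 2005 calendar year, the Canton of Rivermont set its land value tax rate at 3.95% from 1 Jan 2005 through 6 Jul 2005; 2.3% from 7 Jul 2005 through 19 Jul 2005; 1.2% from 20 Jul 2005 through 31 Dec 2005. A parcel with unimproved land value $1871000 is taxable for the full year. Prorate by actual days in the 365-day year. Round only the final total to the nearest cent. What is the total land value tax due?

$49545.62

1 Jan – 6 Jul 2005: 187 days at 3.95% → $1871000 × 3.95% × 187/365 = $37863.4014
7 Jul – 19 Jul 2005: 13 days at 2.3% → $1871000 × 2.3% × 13/365 = $1532.6822
20 Jul – 31 Dec 2005: 165 days at 1.2% → $1871000 × 1.2% × 165/365 = $10149.5342
Total = $49545.6178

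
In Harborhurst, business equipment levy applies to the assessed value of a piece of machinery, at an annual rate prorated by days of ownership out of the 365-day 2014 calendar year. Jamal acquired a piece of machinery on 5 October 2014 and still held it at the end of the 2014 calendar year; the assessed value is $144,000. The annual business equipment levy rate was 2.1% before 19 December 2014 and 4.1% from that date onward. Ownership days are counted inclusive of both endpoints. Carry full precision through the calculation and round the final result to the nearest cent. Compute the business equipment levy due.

$831.65

5 October – 18 December 2014: 75 days at 2.1% → $144,000 × 2.1% × 75/365 = $621.3699
19 December – 31 December 2014: 13 days at 4.1% → $144,000 × 4.1% × 13/365 = $210.2795
Total = $831.6493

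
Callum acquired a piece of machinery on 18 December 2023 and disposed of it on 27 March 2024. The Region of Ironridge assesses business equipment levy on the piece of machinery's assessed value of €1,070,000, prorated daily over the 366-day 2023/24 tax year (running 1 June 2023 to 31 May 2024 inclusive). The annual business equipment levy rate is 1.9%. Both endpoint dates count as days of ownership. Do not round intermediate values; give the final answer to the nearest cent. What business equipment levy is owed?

Days held (18 December 2023 – 27 March 2024): 101 out of 366
Tax = €1,070,000 × 1.9% × 101/366 = €5,610.1913

€5,610.19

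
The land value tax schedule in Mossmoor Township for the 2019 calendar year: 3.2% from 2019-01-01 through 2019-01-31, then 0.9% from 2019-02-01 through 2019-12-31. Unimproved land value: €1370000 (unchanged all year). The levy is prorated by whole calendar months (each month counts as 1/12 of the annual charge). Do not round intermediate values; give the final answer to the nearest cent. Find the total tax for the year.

2019-01-01 to 2019-01-31: 1 month at 3.2% → €1370000 × 3.2% × 1/12 = €3653.3333
2019-02-01 to 2019-12-31: 11 months at 0.9% → €1370000 × 0.9% × 11/12 = €11302.5000
Total = €14955.8333

€14955.83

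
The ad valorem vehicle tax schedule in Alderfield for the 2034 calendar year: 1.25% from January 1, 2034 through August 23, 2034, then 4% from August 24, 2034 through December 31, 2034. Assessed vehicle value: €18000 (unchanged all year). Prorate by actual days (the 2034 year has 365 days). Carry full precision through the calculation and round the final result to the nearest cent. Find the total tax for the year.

€401.30

January 1 – August 23, 2034: 235 days at 1.25% → €18000 × 1.25% × 235/365 = €144.8630
August 24 – December 31, 2034: 130 days at 4% → €18000 × 4% × 130/365 = €256.4384
Total = €401.3014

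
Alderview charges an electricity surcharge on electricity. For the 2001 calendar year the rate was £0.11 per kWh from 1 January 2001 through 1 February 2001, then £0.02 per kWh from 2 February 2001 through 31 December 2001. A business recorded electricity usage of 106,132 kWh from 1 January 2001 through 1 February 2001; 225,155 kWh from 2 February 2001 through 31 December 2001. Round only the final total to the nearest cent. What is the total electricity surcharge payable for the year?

1 January – 1 February 2001: 106,132 kWh at £0.11/kWh → £11,674.52
2 February – 31 December 2001: 225,155 kWh at £0.02/kWh → £4,503.10

£16,177.62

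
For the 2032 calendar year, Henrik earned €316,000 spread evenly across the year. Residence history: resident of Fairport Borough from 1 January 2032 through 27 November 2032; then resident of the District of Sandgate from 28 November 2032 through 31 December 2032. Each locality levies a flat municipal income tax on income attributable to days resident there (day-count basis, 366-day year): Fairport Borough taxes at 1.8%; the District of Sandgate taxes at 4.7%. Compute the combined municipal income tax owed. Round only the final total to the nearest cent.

Fairport Borough, 1 January – 27 November 2032: 332 days → €316,000 × 1.8% × 332/366 = €5,159.6066
The District of Sandgate, 28 November – 31 December 2032: 34 days → €316,000 × 4.7% × 34/366 = €1,379.6940
Total = €6,539.3005

€6,539.30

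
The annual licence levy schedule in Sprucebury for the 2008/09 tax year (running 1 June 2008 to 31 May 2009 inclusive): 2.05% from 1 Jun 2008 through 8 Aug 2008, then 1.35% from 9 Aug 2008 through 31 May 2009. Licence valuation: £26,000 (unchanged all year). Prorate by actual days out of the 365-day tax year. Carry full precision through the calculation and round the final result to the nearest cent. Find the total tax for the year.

1 Jun – 8 Aug 2008: 69 days at 2.05% → £26,000 × 2.05% × 69/365 = £100.7589
9 Aug 2008 – 31 May 2009: 296 days at 1.35% → £26,000 × 1.35% × 296/365 = £284.6466
Total = £385.4055

£385.41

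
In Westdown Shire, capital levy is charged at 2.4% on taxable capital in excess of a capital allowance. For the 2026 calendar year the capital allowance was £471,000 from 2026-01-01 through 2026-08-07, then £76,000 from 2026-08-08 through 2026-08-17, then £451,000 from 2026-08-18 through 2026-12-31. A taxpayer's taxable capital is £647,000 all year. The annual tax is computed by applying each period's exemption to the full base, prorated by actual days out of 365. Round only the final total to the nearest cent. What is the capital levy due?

2026-01-01 to 2026-08-07: 219 days, exemption £471,000 → (£647,000 − £471,000) × 2.4% × 219/365 = £2,534.4000
2026-08-08 to 2026-08-17: 10 days, exemption £76,000 → (£647,000 − £76,000) × 2.4% × 10/365 = £375.4521
2026-08-18 to 2026-12-31: 136 days, exemption £451,000 → (£647,000 − £451,000) × 2.4% × 136/365 = £1,752.7233
Total = £4,662.5753

£4,662.58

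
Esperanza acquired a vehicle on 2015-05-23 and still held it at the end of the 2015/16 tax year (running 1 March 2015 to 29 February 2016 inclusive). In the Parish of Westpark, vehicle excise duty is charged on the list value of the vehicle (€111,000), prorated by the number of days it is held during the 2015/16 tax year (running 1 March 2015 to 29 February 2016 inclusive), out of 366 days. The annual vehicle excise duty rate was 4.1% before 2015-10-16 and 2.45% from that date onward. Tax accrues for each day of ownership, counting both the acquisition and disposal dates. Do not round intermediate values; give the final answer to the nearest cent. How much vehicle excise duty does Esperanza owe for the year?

€2,833.38

2015-05-23 to 2015-10-15: 146 days at 4.1% → €111,000 × 4.1% × 146/366 = €1,815.4262
2015-10-16 to 2016-02-29: 137 days at 2.45% → €111,000 × 2.45% × 137/366 = €1,017.9549
Total = €2,833.3811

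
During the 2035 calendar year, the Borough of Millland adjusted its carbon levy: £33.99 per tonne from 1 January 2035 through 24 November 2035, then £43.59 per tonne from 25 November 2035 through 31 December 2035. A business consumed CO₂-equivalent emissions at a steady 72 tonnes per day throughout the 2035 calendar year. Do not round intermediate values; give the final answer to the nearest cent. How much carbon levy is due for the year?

1 January – 24 November 2035: 328 days × 72 tonnes/day = 23,616 tonnes at £33.99/tonne → £802,707.84
25 November – 31 December 2035: 37 days × 72 tonnes/day = 2,664 tonnes at £43.59/tonne → £116,123.76

£918,831.60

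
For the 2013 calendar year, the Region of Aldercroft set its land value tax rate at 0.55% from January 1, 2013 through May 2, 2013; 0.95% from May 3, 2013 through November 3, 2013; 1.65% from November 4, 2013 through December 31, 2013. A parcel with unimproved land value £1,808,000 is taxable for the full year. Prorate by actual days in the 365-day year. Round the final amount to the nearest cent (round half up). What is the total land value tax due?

£16,769.82

January 1 – May 2, 2013: 122 days at 0.55% → £1,808,000 × 0.55% × 122/365 = £3,323.7479
May 3 – November 3, 2013: 185 days at 0.95% → £1,808,000 × 0.95% × 185/365 = £8,705.6438
November 4 – December 31, 2013: 58 days at 1.65% → £1,808,000 × 1.65% × 58/365 = £4,740.4274
Total = £16,769.8192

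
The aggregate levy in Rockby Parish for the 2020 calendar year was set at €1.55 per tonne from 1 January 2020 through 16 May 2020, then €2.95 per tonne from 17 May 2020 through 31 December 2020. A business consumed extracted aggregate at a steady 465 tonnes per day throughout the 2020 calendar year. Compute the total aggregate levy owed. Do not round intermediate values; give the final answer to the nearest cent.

€412873.50

1 January – 16 May 2020: 137 days × 465 tonnes/day = 63,705 tonnes at €1.55/tonne → €98742.75
17 May – 31 December 2020: 229 days × 465 tonnes/day = 106,485 tonnes at €2.95/tonne → €314130.75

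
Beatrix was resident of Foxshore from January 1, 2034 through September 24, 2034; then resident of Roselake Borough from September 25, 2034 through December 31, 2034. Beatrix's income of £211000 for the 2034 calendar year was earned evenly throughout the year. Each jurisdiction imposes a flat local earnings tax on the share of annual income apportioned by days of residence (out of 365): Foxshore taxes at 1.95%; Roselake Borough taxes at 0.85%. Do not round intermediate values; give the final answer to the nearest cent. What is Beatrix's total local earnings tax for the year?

Foxshore, January 1 – September 24, 2034: 267 days → £211000 × 1.95% × 267/365 = £3009.7849
Roselake Borough, September 25 – December 31, 2034: 98 days → £211000 × 0.85% × 98/365 = £481.5425
Total = £3491.3274

£3491.33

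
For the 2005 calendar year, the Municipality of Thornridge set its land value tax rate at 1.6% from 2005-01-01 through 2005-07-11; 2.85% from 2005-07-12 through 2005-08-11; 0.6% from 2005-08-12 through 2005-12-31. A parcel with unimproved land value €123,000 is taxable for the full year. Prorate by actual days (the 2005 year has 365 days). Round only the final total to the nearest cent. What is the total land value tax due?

2005-01-01 to 2005-07-11: 192 days at 1.6% → €123,000 × 1.6% × 192/365 = €1,035.2219
2005-07-12 to 2005-08-11: 31 days at 2.85% → €123,000 × 2.85% × 31/365 = €297.7274
2005-08-12 to 2005-12-31: 142 days at 0.6% → €123,000 × 0.6% × 142/365 = €287.1123
Total = €1,620.0616

€1,620.06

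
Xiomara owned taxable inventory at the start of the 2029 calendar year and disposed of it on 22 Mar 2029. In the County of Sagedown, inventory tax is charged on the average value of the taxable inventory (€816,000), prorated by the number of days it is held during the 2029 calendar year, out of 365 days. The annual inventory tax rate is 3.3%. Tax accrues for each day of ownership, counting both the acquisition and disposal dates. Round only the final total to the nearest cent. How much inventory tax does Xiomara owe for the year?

€5,975.80

Days held (1 Jan – 22 Mar 2029): 81 out of 365
Tax = €816,000 × 3.3% × 81/365 = €5,975.8027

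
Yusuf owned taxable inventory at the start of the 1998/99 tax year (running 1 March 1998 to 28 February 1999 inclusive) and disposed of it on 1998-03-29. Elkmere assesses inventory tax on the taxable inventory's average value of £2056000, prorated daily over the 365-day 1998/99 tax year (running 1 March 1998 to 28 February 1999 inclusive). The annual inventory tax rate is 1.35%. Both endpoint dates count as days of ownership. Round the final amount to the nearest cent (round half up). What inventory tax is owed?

£2205.27

Days held (1998-03-01 to 1998-03-29): 29 out of 365
Tax = £2056000 × 1.35% × 29/365 = £2205.2712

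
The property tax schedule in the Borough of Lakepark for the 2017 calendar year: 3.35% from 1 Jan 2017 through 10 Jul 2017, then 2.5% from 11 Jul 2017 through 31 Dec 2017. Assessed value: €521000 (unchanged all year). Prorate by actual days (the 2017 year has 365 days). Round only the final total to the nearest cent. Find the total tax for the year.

€15342.38

1 Jan – 10 Jul 2017: 191 days at 3.35% → €521000 × 3.35% × 191/365 = €9133.2014
11 Jul – 31 Dec 2017: 174 days at 2.5% → €521000 × 2.5% × 174/365 = €6209.1781
Total = €15342.3795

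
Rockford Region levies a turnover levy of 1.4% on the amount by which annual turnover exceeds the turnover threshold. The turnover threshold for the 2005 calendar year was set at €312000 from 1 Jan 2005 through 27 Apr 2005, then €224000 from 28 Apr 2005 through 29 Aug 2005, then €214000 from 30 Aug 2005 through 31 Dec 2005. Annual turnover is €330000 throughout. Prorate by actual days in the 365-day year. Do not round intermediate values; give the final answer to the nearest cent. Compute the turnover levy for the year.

€1136.65

1 Jan – 27 Apr 2005: 117 days, exemption €312000 → (€330000 − €312000) × 1.4% × 117/365 = €80.7781
28 Apr – 29 Aug 2005: 124 days, exemption €224000 → (€330000 − €224000) × 1.4% × 124/365 = €504.1534
30 Aug – 31 Dec 2005: 124 days, exemption €214000 → (€330000 − €214000) × 1.4% × 124/365 = €551.7151
Total = €1136.6466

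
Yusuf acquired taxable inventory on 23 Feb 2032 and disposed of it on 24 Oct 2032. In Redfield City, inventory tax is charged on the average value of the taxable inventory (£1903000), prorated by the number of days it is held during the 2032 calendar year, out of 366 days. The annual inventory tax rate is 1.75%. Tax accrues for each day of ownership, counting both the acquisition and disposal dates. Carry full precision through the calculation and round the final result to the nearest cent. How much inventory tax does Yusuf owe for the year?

£22292.66

Days held (23 Feb – 24 Oct 2032): 245 out of 366
Tax = £1903000 × 1.75% × 245/366 = £22292.6571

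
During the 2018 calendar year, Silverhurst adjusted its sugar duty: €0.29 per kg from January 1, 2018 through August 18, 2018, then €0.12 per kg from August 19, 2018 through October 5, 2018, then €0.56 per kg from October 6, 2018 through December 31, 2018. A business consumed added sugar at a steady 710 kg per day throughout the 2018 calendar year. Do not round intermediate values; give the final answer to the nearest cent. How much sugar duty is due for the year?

€86,037.80

January 1 – August 18, 2018: 230 days × 710 kg/day = 163,300 kg at €0.29/kg → €47,357.00
August 19 – October 5, 2018: 48 days × 710 kg/day = 34,080 kg at €0.12/kg → €4,089.60
October 6 – December 31, 2018: 87 days × 710 kg/day = 61,770 kg at €0.56/kg → €34,591.20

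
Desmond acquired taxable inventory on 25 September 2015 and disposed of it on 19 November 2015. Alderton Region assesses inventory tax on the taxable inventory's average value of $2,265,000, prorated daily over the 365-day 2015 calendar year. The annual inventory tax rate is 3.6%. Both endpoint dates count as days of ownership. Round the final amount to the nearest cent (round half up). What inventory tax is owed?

Days held (25 September – 19 November 2015): 56 out of 365
Tax = $2,265,000 × 3.6% × 56/365 = $12,510.2466

$12,510.25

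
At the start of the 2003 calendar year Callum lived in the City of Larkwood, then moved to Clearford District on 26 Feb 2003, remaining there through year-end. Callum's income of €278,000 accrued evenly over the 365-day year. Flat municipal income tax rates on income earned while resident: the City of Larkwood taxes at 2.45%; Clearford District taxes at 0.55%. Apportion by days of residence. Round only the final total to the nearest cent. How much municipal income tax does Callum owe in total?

The City of Larkwood, 1 Jan – 25 Feb 2003: 56 days → €278,000 × 2.45% × 56/365 = €1,044.9753
Clearford District, 26 Feb – 31 Dec 2003: 309 days → €278,000 × 0.55% × 309/365 = €1,294.4137
Total = €2,339.3890

€2,339.39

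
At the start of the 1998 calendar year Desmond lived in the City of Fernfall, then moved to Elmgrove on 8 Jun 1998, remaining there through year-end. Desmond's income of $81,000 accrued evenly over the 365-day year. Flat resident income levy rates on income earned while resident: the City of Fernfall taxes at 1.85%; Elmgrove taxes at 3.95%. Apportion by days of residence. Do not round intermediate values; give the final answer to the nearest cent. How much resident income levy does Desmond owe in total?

The City of Fernfall, 1 Jan – 7 Jun 1998: 158 days → $81,000 × 1.85% × 158/365 = $648.6658
Elmgrove, 8 Jun – 31 Dec 1998: 207 days → $81,000 × 3.95% × 207/365 = $1,814.5110
Total = $2,463.1767

$2,463.18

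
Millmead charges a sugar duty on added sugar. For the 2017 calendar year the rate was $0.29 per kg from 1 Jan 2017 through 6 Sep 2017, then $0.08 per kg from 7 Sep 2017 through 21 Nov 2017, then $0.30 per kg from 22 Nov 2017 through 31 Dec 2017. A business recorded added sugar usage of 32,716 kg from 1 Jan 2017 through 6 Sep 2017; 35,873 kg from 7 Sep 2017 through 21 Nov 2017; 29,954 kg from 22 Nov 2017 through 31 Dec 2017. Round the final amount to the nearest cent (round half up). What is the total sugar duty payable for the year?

1 Jan – 6 Sep 2017: 32,716 kg at $0.29/kg → $9,487.64
7 Sep – 21 Nov 2017: 35,873 kg at $0.08/kg → $2,869.84
22 Nov – 31 Dec 2017: 29,954 kg at $0.30/kg → $8,986.20

$21,343.68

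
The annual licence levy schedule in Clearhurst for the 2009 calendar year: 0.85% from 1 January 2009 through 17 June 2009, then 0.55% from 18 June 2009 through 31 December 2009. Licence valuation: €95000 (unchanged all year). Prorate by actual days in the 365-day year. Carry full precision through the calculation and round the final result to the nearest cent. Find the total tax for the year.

1 January – 17 June 2009: 168 days at 0.85% → €95000 × 0.85% × 168/365 = €371.6712
18 June – 31 December 2009: 197 days at 0.55% → €95000 × 0.55% × 197/365 = €282.0068
Total = €653.6781

€653.68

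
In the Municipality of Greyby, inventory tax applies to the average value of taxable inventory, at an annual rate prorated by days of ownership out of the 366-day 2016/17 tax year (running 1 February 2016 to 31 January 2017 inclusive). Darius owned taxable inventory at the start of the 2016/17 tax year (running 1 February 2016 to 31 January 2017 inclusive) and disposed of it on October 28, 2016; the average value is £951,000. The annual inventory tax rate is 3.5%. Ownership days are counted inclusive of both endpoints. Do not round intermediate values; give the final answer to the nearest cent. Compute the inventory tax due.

Days held (February 1 – October 28, 2016): 271 out of 366
Tax = £951,000 × 3.5% × 271/366 = £24,645.4508

£24,645.45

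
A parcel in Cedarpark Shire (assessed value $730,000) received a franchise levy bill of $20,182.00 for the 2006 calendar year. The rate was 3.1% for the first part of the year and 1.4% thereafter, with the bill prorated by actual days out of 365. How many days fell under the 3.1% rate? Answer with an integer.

Let d = days at the first rate; then 365 − d days at the second rate.
$730,000 × [3.1%·d + 1.4%·(365−d)] / 365 = $20,182.00
Solving gives d = 293, so the new rate took effect on 21 Oct 2006.

293 days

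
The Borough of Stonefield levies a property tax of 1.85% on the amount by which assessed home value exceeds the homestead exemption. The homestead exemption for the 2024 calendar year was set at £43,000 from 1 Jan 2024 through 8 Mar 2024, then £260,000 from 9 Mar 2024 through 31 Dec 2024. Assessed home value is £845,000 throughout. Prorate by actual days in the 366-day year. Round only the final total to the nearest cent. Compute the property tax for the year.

£11,568.36

1 Jan – 8 Mar 2024: 68 days, exemption £43,000 → (£845,000 − £43,000) × 1.85% × 68/366 = £2,756.6011
9 Mar – 31 Dec 2024: 298 days, exemption £260,000 → (£845,000 − £260,000) × 1.85% × 298/366 = £8,811.7623
Total = £11,568.3634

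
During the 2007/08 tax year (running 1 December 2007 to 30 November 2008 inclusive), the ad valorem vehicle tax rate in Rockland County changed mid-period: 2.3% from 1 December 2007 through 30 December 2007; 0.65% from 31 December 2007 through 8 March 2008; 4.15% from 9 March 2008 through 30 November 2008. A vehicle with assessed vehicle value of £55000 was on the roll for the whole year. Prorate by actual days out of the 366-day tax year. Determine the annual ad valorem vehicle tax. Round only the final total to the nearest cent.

£1836.19

1 December – 30 December 2007: 30 days at 2.3% → £55000 × 2.3% × 30/366 = £103.6885
31 December 2007 – 8 March 2008: 69 days at 0.65% → £55000 × 0.65% × 69/366 = £67.3975
9 March – 30 November 2008: 267 days at 4.15% → £55000 × 4.15% × 267/366 = £1665.1025
Total = £1836.1885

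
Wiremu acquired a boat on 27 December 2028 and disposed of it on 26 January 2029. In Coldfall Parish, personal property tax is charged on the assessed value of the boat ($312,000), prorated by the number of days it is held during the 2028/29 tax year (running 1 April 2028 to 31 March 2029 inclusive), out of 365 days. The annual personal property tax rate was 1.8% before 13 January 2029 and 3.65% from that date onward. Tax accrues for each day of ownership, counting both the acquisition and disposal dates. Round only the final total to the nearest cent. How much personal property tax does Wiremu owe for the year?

27 December 2028 – 12 January 2029: 17 days at 1.8% → $312,000 × 1.8% × 17/365 = $261.5671
13 January – 26 January 2029: 14 days at 3.65% → $312,000 × 3.65% × 14/365 = $436.8000
Total = $698.3671

$698.37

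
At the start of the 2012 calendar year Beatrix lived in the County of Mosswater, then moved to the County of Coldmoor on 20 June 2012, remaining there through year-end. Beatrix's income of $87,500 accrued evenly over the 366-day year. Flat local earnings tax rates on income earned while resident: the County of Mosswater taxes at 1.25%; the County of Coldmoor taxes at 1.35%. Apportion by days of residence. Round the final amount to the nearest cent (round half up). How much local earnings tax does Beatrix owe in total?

The County of Mosswater, 1 January – 19 June 2012: 171 days → $87,500 × 1.25% × 171/366 = $511.0143
The County of Coldmoor, 20 June – 31 December 2012: 195 days → $87,500 × 1.35% × 195/366 = $629.3545
Total = $1,140.3689

$1,140.37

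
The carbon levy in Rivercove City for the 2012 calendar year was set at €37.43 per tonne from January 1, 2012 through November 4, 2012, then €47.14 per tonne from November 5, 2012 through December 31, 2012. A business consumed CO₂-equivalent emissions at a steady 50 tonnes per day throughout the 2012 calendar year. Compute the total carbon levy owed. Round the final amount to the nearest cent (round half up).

January 1 – November 4, 2012: 309 days × 50 tonnes/day = 15,450 tonnes at €37.43/tonne → €578293.50
November 5 – December 31, 2012: 57 days × 50 tonnes/day = 2,850 tonnes at €47.14/tonne → €134349.00

€712642.50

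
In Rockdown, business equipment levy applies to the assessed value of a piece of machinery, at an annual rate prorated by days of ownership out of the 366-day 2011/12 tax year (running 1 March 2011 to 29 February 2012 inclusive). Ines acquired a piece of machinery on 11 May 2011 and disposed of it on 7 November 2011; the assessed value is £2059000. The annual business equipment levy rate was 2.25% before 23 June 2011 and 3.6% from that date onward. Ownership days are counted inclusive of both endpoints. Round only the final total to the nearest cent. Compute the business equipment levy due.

£33391.24

11 May – 22 June 2011: 43 days at 2.25% → £2059000 × 2.25% × 43/366 = £5442.8484
23 June – 7 November 2011: 138 days at 3.6% → £2059000 × 3.6% × 138/366 = £27948.3934
Total = £33391.2418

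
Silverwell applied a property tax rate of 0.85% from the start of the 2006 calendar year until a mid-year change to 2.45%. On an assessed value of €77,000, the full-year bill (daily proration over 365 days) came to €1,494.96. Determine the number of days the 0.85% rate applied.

116 days

Let d = days at the first rate; then 365 − d days at the second rate.
€77,000 × [0.85%·d + 2.45%·(365−d)] / 365 = €1,494.96
Solving gives d = 116, so the new rate took effect on 27 April 2006.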